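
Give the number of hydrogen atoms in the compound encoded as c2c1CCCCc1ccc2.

Hydrogens are implicit in SMILES; fill each atom to its normal valence:
  4 × C: 2 H each → 8
  4 × C (aromatic): 1 H each → 4
  2 × C (aromatic): no H
  Total hydrogens = 12.

12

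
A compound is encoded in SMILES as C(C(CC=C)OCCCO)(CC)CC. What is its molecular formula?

C12H24O2

Heavy atoms from the SMILES: 12 C, 2 O.
Implicit hydrogens by atom environment:
  7 × C: 2 H each → 14
  3 × C: 1 H each → 3
  2 × C: 3 H each → 6
  1 × O: 1 H
  1 × O: no H
  Total hydrogens = 24.
Molecular formula: C12H24O2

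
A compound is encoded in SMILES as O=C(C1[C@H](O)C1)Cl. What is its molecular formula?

Heavy atoms from the SMILES: 4 C, 1 Cl, 2 O.
Implicit hydrogens by atom environment:
  2 × C: 1 H each → 2
  1 × C: 2 H
  1 × C: no H
  1 × Cl: no H
  1 × O: 1 H
  1 × O: no H
  Total hydrogens = 5.
Molecular formula: C4H5ClO2

C4H5ClO2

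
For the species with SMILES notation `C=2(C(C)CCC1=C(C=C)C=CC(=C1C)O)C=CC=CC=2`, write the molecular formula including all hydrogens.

C19H22O

Heavy atoms from the SMILES: 19 C, 1 O.
Implicit hydrogens by atom environment:
  7 × C (aromatic): 1 H each → 7
  5 × C (aromatic): no H
  3 × C: 2 H each → 6
  2 × C: 3 H each → 6
  2 × C: 1 H each → 2
  1 × O: 1 H
  Total hydrogens = 22.
Molecular formula: C19H22O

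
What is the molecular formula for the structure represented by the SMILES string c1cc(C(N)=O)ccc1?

C7H7NO

Heavy atoms from the SMILES: 7 C, 1 N, 1 O.
Implicit hydrogens by atom environment:
  5 × C (aromatic): 1 H each → 5
  1 × C (aromatic): no H
  1 × C: no H
  1 × N: 2 H
  1 × O: no H
  Total hydrogens = 7.
Molecular formula: C7H7NO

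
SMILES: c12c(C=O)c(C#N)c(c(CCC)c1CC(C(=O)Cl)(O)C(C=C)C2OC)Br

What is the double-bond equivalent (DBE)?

Molecular formula from the SMILES: C19H19BrClNO4.
DoU = (2C + 2 + N − H − X)/2 = (2·19 + 2 + 1 − 19 − 2)/2 = 20/2 = 10.
(Structurally: 2 ring(s) + 8 π bond(s) = 10.)

10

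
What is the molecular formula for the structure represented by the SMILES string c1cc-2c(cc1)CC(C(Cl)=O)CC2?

C11H11ClO

Heavy atoms from the SMILES: 11 C, 1 Cl, 1 O.
Implicit hydrogens by atom environment:
  4 × C (aromatic): 1 H each → 4
  3 × C: 2 H each → 6
  2 × C (aromatic): no H
  1 × C: 1 H
  1 × C: no H
  1 × Cl: no H
  1 × O: no H
  Total hydrogens = 11.
Molecular formula: C11H11ClO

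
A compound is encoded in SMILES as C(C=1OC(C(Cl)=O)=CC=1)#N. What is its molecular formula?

C6H2ClNO2

Heavy atoms from the SMILES: 6 C, 1 Cl, 1 N, 2 O.
Implicit hydrogens by atom environment:
  2 × C (aromatic): 1 H each → 2
  2 × C (aromatic): no H
  2 × C: no H
  1 × Cl: no H
  1 × N: no H
  1 × O (aromatic): no H
  1 × O: no H
  Total hydrogens = 2.
Molecular formula: C6H2ClNO2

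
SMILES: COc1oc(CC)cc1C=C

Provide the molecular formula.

C9H12O2

Heavy atoms from the SMILES: 9 C, 2 O.
Implicit hydrogens by atom environment:
  3 × C (aromatic): no H
  2 × C: 3 H each → 6
  2 × C: 2 H each → 4
  1 × C (aromatic): 1 H
  1 × C: 1 H
  1 × O (aromatic): no H
  1 × O: no H
  Total hydrogens = 12.
Molecular formula: C9H12O2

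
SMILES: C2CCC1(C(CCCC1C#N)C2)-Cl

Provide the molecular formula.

Heavy atoms from the SMILES: 11 C, 1 Cl, 1 N.
Implicit hydrogens by atom environment:
  7 × C: 2 H each → 14
  2 × C: 1 H each → 2
  2 × C: no H
  1 × Cl: no H
  1 × N: no H
  Total hydrogens = 16.
Molecular formula: C11H16ClN

C11H16ClN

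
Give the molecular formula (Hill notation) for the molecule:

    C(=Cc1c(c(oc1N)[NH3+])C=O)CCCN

C10H16N3O2+

Heavy atoms from the SMILES: 10 C, 3 N, 2 O.
Implicit hydrogens by atom environment:
  4 × C (aromatic): no H
  3 × C: 2 H each → 6
  3 × C: 1 H each → 3
  2 × N: 2 H each → 4
  1 × N (charge +1): 3 H
  1 × O (aromatic): no H
  1 × O: no H
  Total hydrogens = 16.
Net charge +1.
Molecular formula: C10H16N3O2+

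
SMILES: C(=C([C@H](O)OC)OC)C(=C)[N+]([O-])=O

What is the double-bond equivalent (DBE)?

Molecular formula from the SMILES: C7H11NO5.
DoU = (2C + 2 + N − H − X)/2 = (2·7 + 2 + 1 − 11 − 0)/2 = 6/2 = 3.
(Structurally: 0 ring(s) + 3 π bond(s) = 3.)

3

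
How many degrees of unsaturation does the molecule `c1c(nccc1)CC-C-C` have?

Molecular formula from the SMILES: C9H13N.
DoU = (2C + 2 + N − H − X)/2 = (2·9 + 2 + 1 − 13 − 0)/2 = 8/2 = 4.
(Structurally: 1 ring(s) + 3 π bond(s) = 4.)

4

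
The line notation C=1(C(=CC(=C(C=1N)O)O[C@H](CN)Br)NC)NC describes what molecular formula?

C10H17BrN4O2

Heavy atoms from the SMILES: 1 Br, 10 C, 4 N, 2 O.
Implicit hydrogens by atom environment:
  5 × C (aromatic): no H
  2 × C: 3 H each → 6
  2 × N: 2 H each → 4
  2 × N: 1 H each → 2
  1 × Br: no H
  1 × C: 2 H
  1 × C (aromatic): 1 H
  1 × C: 1 H
  1 × O: 1 H
  1 × O: no H
  Total hydrogens = 17.
Molecular formula: C10H17BrN4O2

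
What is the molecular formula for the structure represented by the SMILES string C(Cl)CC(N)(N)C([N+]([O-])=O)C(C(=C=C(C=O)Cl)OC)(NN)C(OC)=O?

Heavy atoms from the SMILES: 12 C, 2 Cl, 5 N, 6 O.
Implicit hydrogens by atom environment:
  6 × C: no H
  5 × O: no H
  3 × N: 2 H each → 6
  2 × C: 3 H each → 6
  2 × C: 2 H each → 4
  2 × C: 1 H each → 2
  2 × Cl: no H
  1 × N: 1 H
  1 × N (charge +1): no H
  1 × O (charge -1): no H
  Total hydrogens = 19.
Molecular formula: C12H19Cl2N5O6

C12H19Cl2N5O6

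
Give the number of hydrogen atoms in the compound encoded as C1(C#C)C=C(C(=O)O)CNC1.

Hydrogens are implicit in SMILES; fill each atom to its normal valence:
  3 × C: 1 H each → 3
  3 × C: no H
  2 × C: 2 H each → 4
  1 × N: 1 H
  1 × O: 1 H
  1 × O: no H
  Total hydrogens = 9.

9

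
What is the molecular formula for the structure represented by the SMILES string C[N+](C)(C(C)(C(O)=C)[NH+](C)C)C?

[C9H22N2O]2+

Heavy atoms from the SMILES: 9 C, 2 N, 1 O.
Implicit hydrogens by atom environment:
  6 × C: 3 H each → 18
  2 × C: no H
  1 × C: 2 H
  1 × N (charge +1): 1 H
  1 × N (charge +1): no H
  1 × O: 1 H
  Total hydrogens = 22.
Net charge +2.
Molecular formula: [C9H22N2O]2+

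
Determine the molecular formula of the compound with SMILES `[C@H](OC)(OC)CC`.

Heavy atoms from the SMILES: 5 C, 2 O.
Implicit hydrogens by atom environment:
  3 × C: 3 H each → 9
  2 × O: no H
  1 × C: 2 H
  1 × C: 1 H
  Total hydrogens = 12.
Molecular formula: C5H12O2

C5H12O2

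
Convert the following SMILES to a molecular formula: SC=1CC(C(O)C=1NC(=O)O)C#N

Heavy atoms from the SMILES: 7 C, 2 N, 3 O, 1 S.
Implicit hydrogens by atom environment:
  4 × C: no H
  2 × C: 1 H each → 2
  2 × O: 1 H each → 2
  1 × C: 2 H
  1 × N: 1 H
  1 × N: no H
  1 × O: no H
  1 × S: 1 H
  Total hydrogens = 8.
Molecular formula: C7H8N2O3S

C7H8N2O3S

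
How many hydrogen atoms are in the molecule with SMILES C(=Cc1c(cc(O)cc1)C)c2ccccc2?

14

Hydrogens are implicit in SMILES; fill each atom to its normal valence:
  8 × C (aromatic): 1 H each → 8
  4 × C (aromatic): no H
  2 × C: 1 H each → 2
  1 × C: 3 H
  1 × O: 1 H
  Total hydrogens = 14.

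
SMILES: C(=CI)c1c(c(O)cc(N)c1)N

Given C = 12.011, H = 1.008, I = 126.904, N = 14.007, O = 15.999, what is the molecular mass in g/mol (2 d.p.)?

276.08

Molecular formula: C8H9IN2O.
M = 8×12.011 + 9×1.008 + 1×126.904 + 2×14.007 + 1×15.999 = 276.08 g/mol.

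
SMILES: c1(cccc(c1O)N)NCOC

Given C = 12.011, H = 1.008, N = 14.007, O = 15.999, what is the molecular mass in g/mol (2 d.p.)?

168.20

Molecular formula: C8H12N2O2.
M = 8×12.011 + 12×1.008 + 2×14.007 + 2×15.999 = 168.20 g/mol.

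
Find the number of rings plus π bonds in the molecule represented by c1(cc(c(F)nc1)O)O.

Molecular formula from the SMILES: C5H4FNO2.
DoU = (2C + 2 + N − H − X)/2 = (2·5 + 2 + 1 − 4 − 1)/2 = 8/2 = 4.
(Structurally: 1 ring(s) + 3 π bond(s) = 4.)

4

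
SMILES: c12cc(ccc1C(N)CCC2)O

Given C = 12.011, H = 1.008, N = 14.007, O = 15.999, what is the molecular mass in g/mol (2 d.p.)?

Molecular formula: C10H13NO.
M = 10×12.011 + 13×1.008 + 1×14.007 + 1×15.999 = 163.22 g/mol.

163.22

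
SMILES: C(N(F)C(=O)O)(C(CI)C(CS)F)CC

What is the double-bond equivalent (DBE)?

Molecular formula from the SMILES: C8H14F2INO2S.
DoU = (2C + 2 + N − H − X)/2 = (2·8 + 2 + 1 − 14 − 3)/2 = 2/2 = 1.
(Structurally: 0 ring(s) + 1 π bond(s) = 1.)

1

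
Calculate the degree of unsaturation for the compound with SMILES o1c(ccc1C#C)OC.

Molecular formula from the SMILES: C7H6O2.
DoU = (2C + 2 + N − H − X)/2 = (2·7 + 2 + 0 − 6 − 0)/2 = 10/2 = 5.
(Structurally: 1 ring(s) + 4 π bond(s) = 5.)

5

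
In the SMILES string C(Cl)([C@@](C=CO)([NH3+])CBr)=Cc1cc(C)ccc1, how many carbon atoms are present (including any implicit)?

The symbol for carbon appears 13 times in the SMILES. Lowercase c denotes aromatic carbon and counts toward C.

13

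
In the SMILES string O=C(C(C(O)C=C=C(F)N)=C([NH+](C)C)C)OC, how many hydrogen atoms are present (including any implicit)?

18

Hydrogens are implicit in SMILES; fill each atom to its normal valence:
  5 × C: no H
  4 × C: 3 H each → 12
  2 × C: 1 H each → 2
  2 × O: no H
  1 × F: no H
  1 × N: 2 H
  1 × N (charge +1): 1 H
  1 × O: 1 H
  Total hydrogens = 18.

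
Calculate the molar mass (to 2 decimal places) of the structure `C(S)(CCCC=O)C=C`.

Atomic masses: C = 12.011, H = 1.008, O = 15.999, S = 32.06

144.23

Molecular formula: C7H12OS.
M = 7×12.011 + 12×1.008 + 1×15.999 + 1×32.06 = 144.23 g/mol.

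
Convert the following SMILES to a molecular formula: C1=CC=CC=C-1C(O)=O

C7H6O2

Heavy atoms from the SMILES: 7 C, 2 O.
Implicit hydrogens by atom environment:
  5 × C (aromatic): 1 H each → 5
  1 × C (aromatic): no H
  1 × C: no H
  1 × O: 1 H
  1 × O: no H
  Total hydrogens = 6.
Molecular formula: C7H6O2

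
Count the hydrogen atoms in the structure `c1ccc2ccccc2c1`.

Hydrogens are implicit in SMILES; fill each atom to its normal valence:
  8 × C (aromatic): 1 H each → 8
  2 × C (aromatic): no H
  Total hydrogens = 8.

8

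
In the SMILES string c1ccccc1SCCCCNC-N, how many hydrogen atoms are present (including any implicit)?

18

Hydrogens are implicit in SMILES; fill each atom to its normal valence:
  5 × C: 2 H each → 10
  5 × C (aromatic): 1 H each → 5
  1 × C (aromatic): no H
  1 × N: 2 H
  1 × N: 1 H
  1 × S: no H
  Total hydrogens = 18.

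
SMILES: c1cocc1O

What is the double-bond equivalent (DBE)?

3

Molecular formula from the SMILES: C4H4O2.
DoU = (2C + 2 + N − H − X)/2 = (2·4 + 2 + 0 − 4 − 0)/2 = 6/2 = 3.
(Structurally: 1 ring(s) + 2 π bond(s) = 3.)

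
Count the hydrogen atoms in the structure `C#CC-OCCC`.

Hydrogens are implicit in SMILES; fill each atom to its normal valence:
  3 × C: 2 H each → 6
  1 × C: 3 H
  1 × C: 1 H
  1 × C: no H
  1 × O: no H
  Total hydrogens = 10.

10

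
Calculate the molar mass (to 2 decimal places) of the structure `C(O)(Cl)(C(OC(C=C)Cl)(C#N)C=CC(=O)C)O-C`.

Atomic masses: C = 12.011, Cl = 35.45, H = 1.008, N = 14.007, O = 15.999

294.13

Molecular formula: C11H13Cl2NO4.
M = 11×12.011 + 2×35.45 + 13×1.008 + 1×14.007 + 4×15.999 = 294.13 g/mol.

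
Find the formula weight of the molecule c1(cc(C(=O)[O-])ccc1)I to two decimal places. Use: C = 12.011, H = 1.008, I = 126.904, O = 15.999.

247.01

Molecular formula: C7H4IO2-.
M = 7×12.011 + 4×1.008 + 1×126.904 + 2×15.999 = 247.01 g/mol.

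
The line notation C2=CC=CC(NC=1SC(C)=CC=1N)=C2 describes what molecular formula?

C11H12N2S

Heavy atoms from the SMILES: 11 C, 2 N, 1 S.
Implicit hydrogens by atom environment:
  6 × C (aromatic): 1 H each → 6
  4 × C (aromatic): no H
  1 × C: 3 H
  1 × N: 2 H
  1 × N: 1 H
  1 × S (aromatic): no H
  Total hydrogens = 12.
Molecular formula: C11H12N2S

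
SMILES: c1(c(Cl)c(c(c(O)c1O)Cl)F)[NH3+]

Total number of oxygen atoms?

The symbol for oxygen appears 2 times in the SMILES.

2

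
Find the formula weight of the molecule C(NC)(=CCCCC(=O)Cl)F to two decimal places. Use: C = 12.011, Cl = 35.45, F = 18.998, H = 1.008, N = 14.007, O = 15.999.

179.62

Molecular formula: C7H11ClFNO.
M = 7×12.011 + 1×35.45 + 1×18.998 + 11×1.008 + 1×14.007 + 1×15.999 = 179.62 g/mol.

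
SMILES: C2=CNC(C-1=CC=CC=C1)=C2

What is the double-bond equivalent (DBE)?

7

Molecular formula from the SMILES: C10H9N.
DoU = (2C + 2 + N − H − X)/2 = (2·10 + 2 + 1 − 9 − 0)/2 = 14/2 = 7.
(Structurally: 2 ring(s) + 5 π bond(s) = 7.)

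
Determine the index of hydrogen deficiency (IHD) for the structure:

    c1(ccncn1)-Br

4

Molecular formula from the SMILES: C4H3BrN2.
DoU = (2C + 2 + N − H − X)/2 = (2·4 + 2 + 2 − 3 − 1)/2 = 8/2 = 4.
(Structurally: 1 ring(s) + 3 π bond(s) = 4.)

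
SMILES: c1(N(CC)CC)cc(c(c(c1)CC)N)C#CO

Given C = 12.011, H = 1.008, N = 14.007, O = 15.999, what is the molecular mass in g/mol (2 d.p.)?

232.33

Molecular formula: C14H20N2O.
M = 14×12.011 + 20×1.008 + 2×14.007 + 1×15.999 = 232.33 g/mol.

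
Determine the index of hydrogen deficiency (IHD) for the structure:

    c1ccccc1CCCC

4

Molecular formula from the SMILES: C10H14.
DoU = (2C + 2 + N − H − X)/2 = (2·10 + 2 + 0 − 14 − 0)/2 = 8/2 = 4.
(Structurally: 1 ring(s) + 3 π bond(s) = 4.)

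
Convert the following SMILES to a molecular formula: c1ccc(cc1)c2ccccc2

C12H10

Heavy atoms from the SMILES: 12 C.
Implicit hydrogens by atom environment:
  10 × C (aromatic): 1 H each → 10
  2 × C (aromatic): no H
  Total hydrogens = 10.
Molecular formula: C12H10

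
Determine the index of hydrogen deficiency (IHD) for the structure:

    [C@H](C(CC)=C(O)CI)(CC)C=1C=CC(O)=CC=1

Molecular formula from the SMILES: C14H19IO2.
DoU = (2C + 2 + N − H − X)/2 = (2·14 + 2 + 0 − 19 − 1)/2 = 10/2 = 5.
(Structurally: 1 ring(s) + 4 π bond(s) = 5.)

5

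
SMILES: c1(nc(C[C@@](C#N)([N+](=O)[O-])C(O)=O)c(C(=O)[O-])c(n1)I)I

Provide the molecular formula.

Heavy atoms from the SMILES: 9 C, 2 I, 4 N, 6 O.
Implicit hydrogens by atom environment:
  4 × C (aromatic): no H
  4 × C: no H
  3 × O: no H
  2 × I: no H
  2 × N (aromatic): no H
  2 × O (charge -1): no H
  1 × C: 2 H
  1 × N (charge +1): no H
  1 × N: no H
  1 × O: 1 H
  Total hydrogens = 3.
Net charge -1.
Molecular formula: C9H3I2N4O6-

C9H3I2N4O6-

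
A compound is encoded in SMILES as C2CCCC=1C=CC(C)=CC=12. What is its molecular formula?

C11H14

Heavy atoms from the SMILES: 11 C.
Implicit hydrogens by atom environment:
  4 × C: 2 H each → 8
  3 × C (aromatic): 1 H each → 3
  3 × C (aromatic): no H
  1 × C: 3 H
  Total hydrogens = 14.
Molecular formula: C11H14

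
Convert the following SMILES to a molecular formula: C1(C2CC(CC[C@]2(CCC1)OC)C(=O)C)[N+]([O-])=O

Heavy atoms from the SMILES: 13 C, 1 N, 4 O.
Implicit hydrogens by atom environment:
  6 × C: 2 H each → 12
  3 × C: 1 H each → 3
  3 × O: no H
  2 × C: 3 H each → 6
  2 × C: no H
  1 × N (charge +1): no H
  1 × O (charge -1): no H
  Total hydrogens = 21.
Molecular formula: C13H21NO4

C13H21NO4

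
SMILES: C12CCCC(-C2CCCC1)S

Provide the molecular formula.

C10H18S

Heavy atoms from the SMILES: 10 C, 1 S.
Implicit hydrogens by atom environment:
  7 × C: 2 H each → 14
  3 × C: 1 H each → 3
  1 × S: 1 H
  Total hydrogens = 18.
Molecular formula: C10H18S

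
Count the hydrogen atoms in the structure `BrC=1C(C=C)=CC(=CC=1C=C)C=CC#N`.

Hydrogens are implicit in SMILES; fill each atom to its normal valence:
  4 × C: 1 H each → 4
  4 × C (aromatic): no H
  2 × C: 2 H each → 4
  2 × C (aromatic): 1 H each → 2
  1 × Br: no H
  1 × C: no H
  1 × N: no H
  Total hydrogens = 10.

10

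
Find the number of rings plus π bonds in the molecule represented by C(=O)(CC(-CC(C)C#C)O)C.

Molecular formula from the SMILES: C9H14O2.
DoU = (2C + 2 + N − H − X)/2 = (2·9 + 2 + 0 − 14 − 0)/2 = 6/2 = 3.
(Structurally: 0 ring(s) + 3 π bond(s) = 3.)

3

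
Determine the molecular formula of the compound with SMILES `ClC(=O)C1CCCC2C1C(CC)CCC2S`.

Heavy atoms from the SMILES: 13 C, 1 Cl, 1 O, 1 S.
Implicit hydrogens by atom environment:
  6 × C: 2 H each → 12
  5 × C: 1 H each → 5
  1 × C: 3 H
  1 × C: no H
  1 × Cl: no H
  1 × O: no H
  1 × S: 1 H
  Total hydrogens = 21.
Molecular formula: C13H21ClOS

C13H21ClOS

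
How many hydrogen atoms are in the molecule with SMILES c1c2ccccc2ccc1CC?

12

Hydrogens are implicit in SMILES; fill each atom to its normal valence:
  7 × C (aromatic): 1 H each → 7
  3 × C (aromatic): no H
  1 × C: 3 H
  1 × C: 2 H
  Total hydrogens = 12.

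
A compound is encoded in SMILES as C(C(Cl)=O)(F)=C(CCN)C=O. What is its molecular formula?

Heavy atoms from the SMILES: 6 C, 1 Cl, 1 F, 1 N, 2 O.
Implicit hydrogens by atom environment:
  3 × C: no H
  2 × C: 2 H each → 4
  2 × O: no H
  1 × C: 1 H
  1 × Cl: no H
  1 × F: no H
  1 × N: 2 H
  Total hydrogens = 7.
Molecular formula: C6H7ClFNO2

C6H7ClFNO2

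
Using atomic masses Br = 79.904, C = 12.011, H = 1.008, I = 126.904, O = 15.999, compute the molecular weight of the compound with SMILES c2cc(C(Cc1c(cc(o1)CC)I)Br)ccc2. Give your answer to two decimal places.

405.07

Molecular formula: C14H14BrIO.
M = 1×79.904 + 14×12.011 + 14×1.008 + 1×126.904 + 1×15.999 = 405.07 g/mol.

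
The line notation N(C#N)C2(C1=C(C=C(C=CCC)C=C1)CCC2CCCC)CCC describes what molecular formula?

Heavy atoms from the SMILES: 22 C, 2 N.
Implicit hydrogens by atom environment:
  8 × C: 2 H each → 16
  3 × C: 3 H each → 9
  3 × C (aromatic): 1 H each → 3
  3 × C: 1 H each → 3
  3 × C (aromatic): no H
  2 × C: no H
  1 × N: 1 H
  1 × N: no H
  Total hydrogens = 32.
Molecular formula: C22H32N2

C22H32N2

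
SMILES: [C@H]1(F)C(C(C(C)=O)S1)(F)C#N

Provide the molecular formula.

Heavy atoms from the SMILES: 6 C, 2 F, 1 N, 1 O, 1 S.
Implicit hydrogens by atom environment:
  3 × C: no H
  2 × C: 1 H each → 2
  2 × F: no H
  1 × C: 3 H
  1 × N: no H
  1 × O: no H
  1 × S: no H
  Total hydrogens = 5.
Molecular formula: C6H5F2NOS

C6H5F2NOS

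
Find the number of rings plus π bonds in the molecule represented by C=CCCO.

1

Molecular formula from the SMILES: C4H8O.
DoU = (2C + 2 + N − H − X)/2 = (2·4 + 2 + 0 − 8 − 0)/2 = 2/2 = 1.
(Structurally: 0 ring(s) + 1 π bond(s) = 1.)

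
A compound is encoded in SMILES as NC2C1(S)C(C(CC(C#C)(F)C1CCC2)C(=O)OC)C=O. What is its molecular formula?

Heavy atoms from the SMILES: 15 C, 1 F, 1 N, 3 O, 1 S.
Implicit hydrogens by atom environment:
  6 × C: 1 H each → 6
  4 × C: 2 H each → 8
  4 × C: no H
  3 × O: no H
  1 × C: 3 H
  1 × F: no H
  1 × N: 2 H
  1 × S: 1 H
  Total hydrogens = 20.
Molecular formula: C15H20FNO3S

C15H20FNO3S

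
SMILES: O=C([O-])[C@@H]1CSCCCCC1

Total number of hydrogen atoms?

13

Hydrogens are implicit in SMILES; fill each atom to its normal valence:
  6 × C: 2 H each → 12
  1 × C: 1 H
  1 × C: no H
  1 × O: no H
  1 × O (charge -1): no H
  1 × S: no H
  Total hydrogens = 13.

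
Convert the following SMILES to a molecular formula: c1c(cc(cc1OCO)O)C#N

Heavy atoms from the SMILES: 8 C, 1 N, 3 O.
Implicit hydrogens by atom environment:
  3 × C (aromatic): 1 H each → 3
  3 × C (aromatic): no H
  2 × O: 1 H each → 2
  1 × C: 2 H
  1 × C: no H
  1 × N: no H
  1 × O: no H
  Total hydrogens = 7.
Molecular formula: C8H7NO3

C8H7NO3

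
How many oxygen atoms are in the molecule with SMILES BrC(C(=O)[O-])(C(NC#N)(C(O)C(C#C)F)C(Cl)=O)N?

The symbol for oxygen appears 4 times in the SMILES.

4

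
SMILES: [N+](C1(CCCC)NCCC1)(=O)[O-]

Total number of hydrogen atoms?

16

Hydrogens are implicit in SMILES; fill each atom to its normal valence:
  6 × C: 2 H each → 12
  1 × C: 3 H
  1 × C: no H
  1 × N: 1 H
  1 × N (charge +1): no H
  1 × O: no H
  1 × O (charge -1): no H
  Total hydrogens = 16.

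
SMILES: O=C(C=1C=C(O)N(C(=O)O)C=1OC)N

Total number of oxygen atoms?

5

The symbol for oxygen appears 5 times in the SMILES.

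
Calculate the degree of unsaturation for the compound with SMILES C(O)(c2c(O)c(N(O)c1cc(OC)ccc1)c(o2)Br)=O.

Molecular formula from the SMILES: C12H10BrNO6.
DoU = (2C + 2 + N − H − X)/2 = (2·12 + 2 + 1 − 10 − 1)/2 = 16/2 = 8.
(Structurally: 2 ring(s) + 6 π bond(s) = 8.)

8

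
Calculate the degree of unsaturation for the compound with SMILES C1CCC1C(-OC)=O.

2

Molecular formula from the SMILES: C6H10O2.
DoU = (2C + 2 + N − H − X)/2 = (2·6 + 2 + 0 − 10 − 0)/2 = 4/2 = 2.
(Structurally: 1 ring(s) + 1 π bond(s) = 2.)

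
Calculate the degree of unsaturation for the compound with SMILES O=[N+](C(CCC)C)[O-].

Molecular formula from the SMILES: C5H11NO2.
DoU = (2C + 2 + N − H − X)/2 = (2·5 + 2 + 1 − 11 − 0)/2 = 2/2 = 1.
(Structurally: 0 ring(s) + 1 π bond(s) = 1.)

1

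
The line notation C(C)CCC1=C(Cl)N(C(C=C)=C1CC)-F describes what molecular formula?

Heavy atoms from the SMILES: 12 C, 1 Cl, 1 F, 1 N.
Implicit hydrogens by atom environment:
  5 × C: 2 H each → 10
  4 × C (aromatic): no H
  2 × C: 3 H each → 6
  1 × C: 1 H
  1 × Cl: no H
  1 × F: no H
  1 × N (aromatic): no H
  Total hydrogens = 17.
Molecular formula: C12H17ClFN

C12H17ClFN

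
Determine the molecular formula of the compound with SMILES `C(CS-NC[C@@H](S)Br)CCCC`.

C8H18BrNS2

Heavy atoms from the SMILES: 1 Br, 8 C, 1 N, 2 S.
Implicit hydrogens by atom environment:
  6 × C: 2 H each → 12
  1 × Br: no H
  1 × C: 3 H
  1 × C: 1 H
  1 × N: 1 H
  1 × S: 1 H
  1 × S: no H
  Total hydrogens = 18.
Molecular formula: C8H18BrNS2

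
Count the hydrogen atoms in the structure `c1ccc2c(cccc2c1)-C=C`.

Hydrogens are implicit in SMILES; fill each atom to its normal valence:
  7 × C (aromatic): 1 H each → 7
  3 × C (aromatic): no H
  1 × C: 2 H
  1 × C: 1 H
  Total hydrogens = 10.

10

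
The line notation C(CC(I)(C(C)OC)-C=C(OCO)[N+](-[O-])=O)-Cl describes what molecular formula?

C9H15ClINO5

Heavy atoms from the SMILES: 9 C, 1 Cl, 1 I, 1 N, 5 O.
Implicit hydrogens by atom environment:
  3 × C: 2 H each → 6
  3 × O: no H
  2 × C: 3 H each → 6
  2 × C: 1 H each → 2
  2 × C: no H
  1 × Cl: no H
  1 × I: no H
  1 × N (charge +1): no H
  1 × O: 1 H
  1 × O (charge -1): no H
  Total hydrogens = 15.
Molecular formula: C9H15ClINO5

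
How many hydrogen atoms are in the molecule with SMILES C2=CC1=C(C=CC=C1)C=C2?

8

Hydrogens are implicit in SMILES; fill each atom to its normal valence:
  8 × C (aromatic): 1 H each → 8
  2 × C (aromatic): no H
  Total hydrogens = 8.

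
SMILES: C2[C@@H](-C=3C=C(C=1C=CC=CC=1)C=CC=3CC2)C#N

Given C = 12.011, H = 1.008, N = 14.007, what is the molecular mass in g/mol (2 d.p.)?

233.31

Molecular formula: C17H15N.
M = 17×12.011 + 15×1.008 + 1×14.007 = 233.31 g/mol.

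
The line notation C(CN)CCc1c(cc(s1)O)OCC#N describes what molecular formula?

C10H14N2O2S

Heavy atoms from the SMILES: 10 C, 2 N, 2 O, 1 S.
Implicit hydrogens by atom environment:
  5 × C: 2 H each → 10
  3 × C (aromatic): no H
  1 × C (aromatic): 1 H
  1 × C: no H
  1 × N: 2 H
  1 × N: no H
  1 × O: 1 H
  1 × O: no H
  1 × S (aromatic): no H
  Total hydrogens = 14.
Molecular formula: C10H14N2O2S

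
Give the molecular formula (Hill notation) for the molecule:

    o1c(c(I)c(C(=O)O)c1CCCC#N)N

Heavy atoms from the SMILES: 9 C, 1 I, 2 N, 3 O.
Implicit hydrogens by atom environment:
  4 × C (aromatic): no H
  3 × C: 2 H each → 6
  2 × C: no H
  1 × I: no H
  1 × N: 2 H
  1 × N: no H
  1 × O: 1 H
  1 × O (aromatic): no H
  1 × O: no H
  Total hydrogens = 9.
Molecular formula: C9H9IN2O3

C9H9IN2O3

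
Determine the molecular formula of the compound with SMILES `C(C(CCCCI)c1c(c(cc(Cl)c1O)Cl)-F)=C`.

C13H14Cl2FIO

Heavy atoms from the SMILES: 13 C, 2 Cl, 1 F, 1 I, 1 O.
Implicit hydrogens by atom environment:
  5 × C: 2 H each → 10
  5 × C (aromatic): no H
  2 × C: 1 H each → 2
  2 × Cl: no H
  1 × C (aromatic): 1 H
  1 × F: no H
  1 × I: no H
  1 × O: 1 H
  Total hydrogens = 14.
Molecular formula: C13H14Cl2FIO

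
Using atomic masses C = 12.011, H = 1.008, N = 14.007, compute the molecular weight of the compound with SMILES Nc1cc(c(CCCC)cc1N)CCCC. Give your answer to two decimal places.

220.36

Molecular formula: C14H24N2.
M = 14×12.011 + 24×1.008 + 2×14.007 = 220.36 g/mol.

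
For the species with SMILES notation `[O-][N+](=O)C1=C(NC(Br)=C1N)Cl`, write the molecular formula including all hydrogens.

C4H3BrClN3O2

Heavy atoms from the SMILES: 1 Br, 4 C, 1 Cl, 3 N, 2 O.
Implicit hydrogens by atom environment:
  4 × C (aromatic): no H
  1 × Br: no H
  1 × Cl: no H
  1 × N: 2 H
  1 × N (aromatic): 1 H
  1 × N (charge +1): no H
  1 × O: no H
  1 × O (charge -1): no H
  Total hydrogens = 3.
Molecular formula: C4H3BrClN3O2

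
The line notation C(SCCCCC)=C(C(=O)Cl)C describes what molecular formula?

C9H15ClOS

Heavy atoms from the SMILES: 9 C, 1 Cl, 1 O, 1 S.
Implicit hydrogens by atom environment:
  4 × C: 2 H each → 8
  2 × C: 3 H each → 6
  2 × C: no H
  1 × C: 1 H
  1 × Cl: no H
  1 × O: no H
  1 × S: no H
  Total hydrogens = 15.
Molecular formula: C9H15ClOS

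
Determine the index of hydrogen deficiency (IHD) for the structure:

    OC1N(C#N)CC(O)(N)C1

Molecular formula from the SMILES: C5H9N3O2.
DoU = (2C + 2 + N − H − X)/2 = (2·5 + 2 + 3 − 9 − 0)/2 = 6/2 = 3.
(Structurally: 1 ring(s) + 2 π bond(s) = 3.)

3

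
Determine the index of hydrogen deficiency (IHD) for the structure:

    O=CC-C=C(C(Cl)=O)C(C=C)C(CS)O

Molecular formula from the SMILES: C10H13ClO3S.
DoU = (2C + 2 + N − H − X)/2 = (2·10 + 2 + 0 − 13 − 1)/2 = 8/2 = 4.
(Structurally: 0 ring(s) + 4 π bond(s) = 4.)

4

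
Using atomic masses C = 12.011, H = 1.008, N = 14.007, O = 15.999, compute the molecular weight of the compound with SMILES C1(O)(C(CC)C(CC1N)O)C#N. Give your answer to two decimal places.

Molecular formula: C8H14N2O2.
M = 8×12.011 + 14×1.008 + 2×14.007 + 2×15.999 = 170.21 g/mol.

170.21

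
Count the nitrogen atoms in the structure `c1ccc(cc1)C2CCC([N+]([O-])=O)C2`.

1

The symbol for nitrogen appears 1 time in the SMILES.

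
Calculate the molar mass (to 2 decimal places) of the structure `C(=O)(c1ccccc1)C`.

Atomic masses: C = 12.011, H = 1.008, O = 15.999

120.15

Molecular formula: C8H8O.
M = 8×12.011 + 8×1.008 + 1×15.999 = 120.15 g/mol.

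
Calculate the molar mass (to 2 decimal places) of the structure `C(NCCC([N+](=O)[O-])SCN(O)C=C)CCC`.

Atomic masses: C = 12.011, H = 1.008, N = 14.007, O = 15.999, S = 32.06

263.36

Molecular formula: C10H21N3O3S.
M = 10×12.011 + 21×1.008 + 3×14.007 + 3×15.999 + 1×32.06 = 263.36 g/mol.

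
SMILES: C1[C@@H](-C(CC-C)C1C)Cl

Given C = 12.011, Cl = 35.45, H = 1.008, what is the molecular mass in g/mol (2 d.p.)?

146.66

Molecular formula: C8H15Cl.
M = 8×12.011 + 1×35.45 + 15×1.008 = 146.66 g/mol.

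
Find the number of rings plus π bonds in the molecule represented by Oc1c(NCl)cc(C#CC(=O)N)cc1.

Molecular formula from the SMILES: C9H7ClN2O2.
DoU = (2C + 2 + N − H − X)/2 = (2·9 + 2 + 2 − 7 − 1)/2 = 14/2 = 7.
(Structurally: 1 ring(s) + 6 π bond(s) = 7.)

7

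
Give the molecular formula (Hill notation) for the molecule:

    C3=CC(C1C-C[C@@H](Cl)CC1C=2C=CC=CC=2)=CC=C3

Heavy atoms from the SMILES: 18 C, 1 Cl.
Implicit hydrogens by atom environment:
  10 × C (aromatic): 1 H each → 10
  3 × C: 2 H each → 6
  3 × C: 1 H each → 3
  2 × C (aromatic): no H
  1 × Cl: no H
  Total hydrogens = 19.
Molecular formula: C18H19Cl

C18H19Cl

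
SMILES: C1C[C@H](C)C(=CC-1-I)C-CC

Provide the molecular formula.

Heavy atoms from the SMILES: 10 C, 1 I.
Implicit hydrogens by atom environment:
  4 × C: 2 H each → 8
  3 × C: 1 H each → 3
  2 × C: 3 H each → 6
  1 × C: no H
  1 × I: no H
  Total hydrogens = 17.
Molecular formula: C10H17I

C10H17I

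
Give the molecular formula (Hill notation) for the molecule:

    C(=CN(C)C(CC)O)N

C6H14N2O

Heavy atoms from the SMILES: 6 C, 2 N, 1 O.
Implicit hydrogens by atom environment:
  3 × C: 1 H each → 3
  2 × C: 3 H each → 6
  1 × C: 2 H
  1 × N: 2 H
  1 × N: no H
  1 × O: 1 H
  Total hydrogens = 14.
Molecular formula: C6H14N2O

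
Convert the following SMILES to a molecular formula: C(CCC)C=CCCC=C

C10H18

Heavy atoms from the SMILES: 10 C.
Implicit hydrogens by atom environment:
  6 × C: 2 H each → 12
  3 × C: 1 H each → 3
  1 × C: 3 H
  Total hydrogens = 18.
Molecular formula: C10H18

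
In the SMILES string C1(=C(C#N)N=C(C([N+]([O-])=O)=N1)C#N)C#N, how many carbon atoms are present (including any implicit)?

7

The symbol for carbon appears 7 times in the SMILES.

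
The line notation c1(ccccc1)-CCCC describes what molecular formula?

C10H14

Heavy atoms from the SMILES: 10 C.
Implicit hydrogens by atom environment:
  5 × C (aromatic): 1 H each → 5
  3 × C: 2 H each → 6
  1 × C: 3 H
  1 × C (aromatic): no H
  Total hydrogens = 14.
Molecular formula: C10H14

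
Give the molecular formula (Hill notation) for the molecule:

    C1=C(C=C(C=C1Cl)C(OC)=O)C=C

Heavy atoms from the SMILES: 10 C, 1 Cl, 2 O.
Implicit hydrogens by atom environment:
  3 × C (aromatic): 1 H each → 3
  3 × C (aromatic): no H
  2 × O: no H
  1 × C: 3 H
  1 × C: 2 H
  1 × C: 1 H
  1 × C: no H
  1 × Cl: no H
  Total hydrogens = 9.
Molecular formula: C10H9ClO2

C10H9ClO2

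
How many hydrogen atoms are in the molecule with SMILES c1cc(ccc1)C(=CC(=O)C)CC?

Hydrogens are implicit in SMILES; fill each atom to its normal valence:
  5 × C (aromatic): 1 H each → 5
  2 × C: 3 H each → 6
  2 × C: no H
  1 × C: 2 H
  1 × C: 1 H
  1 × C (aromatic): no H
  1 × O: no H
  Total hydrogens = 14.

14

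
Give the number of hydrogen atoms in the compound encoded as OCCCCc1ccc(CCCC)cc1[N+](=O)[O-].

21

Hydrogens are implicit in SMILES; fill each atom to its normal valence:
  7 × C: 2 H each → 14
  3 × C (aromatic): 1 H each → 3
  3 × C (aromatic): no H
  1 × C: 3 H
  1 × N (charge +1): no H
  1 × O: 1 H
  1 × O: no H
  1 × O (charge -1): no H
  Total hydrogens = 21.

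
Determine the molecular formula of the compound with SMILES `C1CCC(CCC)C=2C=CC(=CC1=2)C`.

Heavy atoms from the SMILES: 14 C.
Implicit hydrogens by atom environment:
  5 × C: 2 H each → 10
  3 × C (aromatic): 1 H each → 3
  3 × C (aromatic): no H
  2 × C: 3 H each → 6
  1 × C: 1 H
  Total hydrogens = 20.
Molecular formula: C14H20

C14H20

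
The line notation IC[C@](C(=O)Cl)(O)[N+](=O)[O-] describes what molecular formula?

Heavy atoms from the SMILES: 3 C, 1 Cl, 1 I, 1 N, 4 O.
Implicit hydrogens by atom environment:
  2 × C: no H
  2 × O: no H
  1 × C: 2 H
  1 × Cl: no H
  1 × I: no H
  1 × N (charge +1): no H
  1 × O: 1 H
  1 × O (charge -1): no H
  Total hydrogens = 3.
Molecular formula: C3H3ClINO4

C3H3ClINO4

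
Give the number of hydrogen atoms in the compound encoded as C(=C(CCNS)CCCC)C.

19

Hydrogens are implicit in SMILES; fill each atom to its normal valence:
  5 × C: 2 H each → 10
  2 × C: 3 H each → 6
  1 × C: 1 H
  1 × C: no H
  1 × N: 1 H
  1 × S: 1 H
  Total hydrogens = 19.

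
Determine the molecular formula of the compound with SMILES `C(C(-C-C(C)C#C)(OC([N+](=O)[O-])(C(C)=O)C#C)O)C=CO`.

Heavy atoms from the SMILES: 14 C, 1 N, 6 O.
Implicit hydrogens by atom environment:
  5 × C: 1 H each → 5
  5 × C: no H
  3 × O: no H
  2 × C: 3 H each → 6
  2 × C: 2 H each → 4
  2 × O: 1 H each → 2
  1 × N (charge +1): no H
  1 × O (charge -1): no H
  Total hydrogens = 17.
Molecular formula: C14H17NO6

C14H17NO6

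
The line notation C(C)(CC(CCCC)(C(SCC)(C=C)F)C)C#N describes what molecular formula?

C15H26FNS

Heavy atoms from the SMILES: 15 C, 1 F, 1 N, 1 S.
Implicit hydrogens by atom environment:
  6 × C: 2 H each → 12
  4 × C: 3 H each → 12
  3 × C: no H
  2 × C: 1 H each → 2
  1 × F: no H
  1 × N: no H
  1 × S: no H
  Total hydrogens = 26.
Molecular formula: C15H26FNS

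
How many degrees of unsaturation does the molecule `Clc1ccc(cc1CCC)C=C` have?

Molecular formula from the SMILES: C11H13Cl.
DoU = (2C + 2 + N − H − X)/2 = (2·11 + 2 + 0 − 13 − 1)/2 = 10/2 = 5.
(Structurally: 1 ring(s) + 4 π bond(s) = 5.)

5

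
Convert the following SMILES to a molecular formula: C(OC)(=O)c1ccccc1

C8H8O2

Heavy atoms from the SMILES: 8 C, 2 O.
Implicit hydrogens by atom environment:
  5 × C (aromatic): 1 H each → 5
  2 × O: no H
  1 × C: 3 H
  1 × C (aromatic): no H
  1 × C: no H
  Total hydrogens = 8.
Molecular formula: C8H8O2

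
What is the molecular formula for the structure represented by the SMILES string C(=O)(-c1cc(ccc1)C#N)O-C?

C9H7NO2

Heavy atoms from the SMILES: 9 C, 1 N, 2 O.
Implicit hydrogens by atom environment:
  4 × C (aromatic): 1 H each → 4
  2 × C (aromatic): no H
  2 × C: no H
  2 × O: no H
  1 × C: 3 H
  1 × N: no H
  Total hydrogens = 7.
Molecular formula: C9H7NO2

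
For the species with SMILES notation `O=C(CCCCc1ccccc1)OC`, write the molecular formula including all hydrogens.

Heavy atoms from the SMILES: 12 C, 2 O.
Implicit hydrogens by atom environment:
  5 × C (aromatic): 1 H each → 5
  4 × C: 2 H each → 8
  2 × O: no H
  1 × C: 3 H
  1 × C (aromatic): no H
  1 × C: no H
  Total hydrogens = 16.
Molecular formula: C12H16O2

C12H16O2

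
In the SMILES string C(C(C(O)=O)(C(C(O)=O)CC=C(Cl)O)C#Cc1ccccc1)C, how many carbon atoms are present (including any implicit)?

17

The symbol for carbon appears 17 times in the SMILES. Lowercase c denotes aromatic carbon and counts toward C.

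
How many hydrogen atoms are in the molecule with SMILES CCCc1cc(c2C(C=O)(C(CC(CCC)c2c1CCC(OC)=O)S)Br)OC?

Hydrogens are implicit in SMILES; fill each atom to its normal valence:
  7 × C: 2 H each → 14
  5 × C (aromatic): no H
  4 × C: 3 H each → 12
  4 × O: no H
  3 × C: 1 H each → 3
  2 × C: no H
  1 × Br: no H
  1 × C (aromatic): 1 H
  1 × S: 1 H
  Total hydrogens = 31.

31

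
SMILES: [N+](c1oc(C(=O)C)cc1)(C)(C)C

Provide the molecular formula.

C9H14NO2+

Heavy atoms from the SMILES: 9 C, 1 N, 2 O.
Implicit hydrogens by atom environment:
  4 × C: 3 H each → 12
  2 × C (aromatic): 1 H each → 2
  2 × C (aromatic): no H
  1 × C: no H
  1 × N (charge +1): no H
  1 × O (aromatic): no H
  1 × O: no H
  Total hydrogens = 14.
Net charge +1.
Molecular formula: C9H14NO2+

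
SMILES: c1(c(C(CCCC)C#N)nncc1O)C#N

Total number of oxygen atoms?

The symbol for oxygen appears 1 time in the SMILES.

1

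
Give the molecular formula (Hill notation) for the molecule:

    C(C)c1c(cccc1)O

Heavy atoms from the SMILES: 8 C, 1 O.
Implicit hydrogens by atom environment:
  4 × C (aromatic): 1 H each → 4
  2 × C (aromatic): no H
  1 × C: 3 H
  1 × C: 2 H
  1 × O: 1 H
  Total hydrogens = 10.
Molecular formula: C8H10O

C8H10O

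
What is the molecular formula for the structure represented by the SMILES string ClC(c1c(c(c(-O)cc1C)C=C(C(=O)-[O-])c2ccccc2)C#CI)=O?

Heavy atoms from the SMILES: 19 C, 1 Cl, 1 I, 4 O.
Implicit hydrogens by atom environment:
  6 × C (aromatic): 1 H each → 6
  6 × C (aromatic): no H
  5 × C: no H
  2 × O: no H
  1 × C: 3 H
  1 × C: 1 H
  1 × Cl: no H
  1 × I: no H
  1 × O: 1 H
  1 × O (charge -1): no H
  Total hydrogens = 11.
Net charge -1.
Molecular formula: C19H11ClIO4-

C19H11ClIO4-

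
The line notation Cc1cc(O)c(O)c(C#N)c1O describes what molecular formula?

C8H7NO3

Heavy atoms from the SMILES: 8 C, 1 N, 3 O.
Implicit hydrogens by atom environment:
  5 × C (aromatic): no H
  3 × O: 1 H each → 3
  1 × C: 3 H
  1 × C (aromatic): 1 H
  1 × C: no H
  1 × N: no H
  Total hydrogens = 7.
Molecular formula: C8H7NO3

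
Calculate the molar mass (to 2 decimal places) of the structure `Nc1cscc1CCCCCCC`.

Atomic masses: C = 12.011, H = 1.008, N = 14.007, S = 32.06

197.34

Molecular formula: C11H19NS.
M = 11×12.011 + 19×1.008 + 1×14.007 + 1×32.06 = 197.34 g/mol.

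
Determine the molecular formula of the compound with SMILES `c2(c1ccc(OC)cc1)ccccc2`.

C13H12O

Heavy atoms from the SMILES: 13 C, 1 O.
Implicit hydrogens by atom environment:
  9 × C (aromatic): 1 H each → 9
  3 × C (aromatic): no H
  1 × C: 3 H
  1 × O: no H
  Total hydrogens = 12.
Molecular formula: C13H12O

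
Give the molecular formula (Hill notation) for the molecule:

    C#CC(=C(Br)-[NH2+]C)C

Heavy atoms from the SMILES: 1 Br, 6 C, 1 N.
Implicit hydrogens by atom environment:
  3 × C: no H
  2 × C: 3 H each → 6
  1 × Br: no H
  1 × C: 1 H
  1 × N (charge +1): 2 H
  Total hydrogens = 9.
Net charge +1.
Molecular formula: C6H9BrN+

C6H9BrN+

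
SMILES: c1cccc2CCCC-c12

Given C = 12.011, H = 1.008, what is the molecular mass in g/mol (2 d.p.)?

132.21

Molecular formula: C10H12.
M = 10×12.011 + 12×1.008 = 132.21 g/mol.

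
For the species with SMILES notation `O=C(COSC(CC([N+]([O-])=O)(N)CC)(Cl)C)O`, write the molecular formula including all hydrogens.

Heavy atoms from the SMILES: 8 C, 1 Cl, 2 N, 5 O, 1 S.
Implicit hydrogens by atom environment:
  3 × C: 2 H each → 6
  3 × C: no H
  3 × O: no H
  2 × C: 3 H each → 6
  1 × Cl: no H
  1 × N: 2 H
  1 × N (charge +1): no H
  1 × O: 1 H
  1 × O (charge -1): no H
  1 × S: no H
  Total hydrogens = 15.
Molecular formula: C8H15ClN2O5S

C8H15ClN2O5S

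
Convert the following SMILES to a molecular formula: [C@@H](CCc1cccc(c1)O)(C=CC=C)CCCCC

C18H26O

Heavy atoms from the SMILES: 18 C, 1 O.
Implicit hydrogens by atom environment:
  7 × C: 2 H each → 14
  4 × C: 1 H each → 4
  4 × C (aromatic): 1 H each → 4
  2 × C (aromatic): no H
  1 × C: 3 H
  1 × O: 1 H
  Total hydrogens = 26.
Molecular formula: C18H26O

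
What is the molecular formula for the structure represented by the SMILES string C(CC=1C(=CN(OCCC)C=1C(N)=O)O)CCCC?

Heavy atoms from the SMILES: 14 C, 2 N, 3 O.
Implicit hydrogens by atom environment:
  7 × C: 2 H each → 14
  3 × C (aromatic): no H
  2 × C: 3 H each → 6
  2 × O: no H
  1 × C (aromatic): 1 H
  1 × C: no H
  1 × N: 2 H
  1 × N (aromatic): no H
  1 × O: 1 H
  Total hydrogens = 24.
Molecular formula: C14H24N2O3

C14H24N2O3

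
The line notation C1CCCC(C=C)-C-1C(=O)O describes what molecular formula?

C9H14O2

Heavy atoms from the SMILES: 9 C, 2 O.
Implicit hydrogens by atom environment:
  5 × C: 2 H each → 10
  3 × C: 1 H each → 3
  1 × C: no H
  1 × O: 1 H
  1 × O: no H
  Total hydrogens = 14.
Molecular formula: C9H14O2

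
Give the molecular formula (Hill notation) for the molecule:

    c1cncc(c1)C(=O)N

C6H6N2O

Heavy atoms from the SMILES: 6 C, 2 N, 1 O.
Implicit hydrogens by atom environment:
  4 × C (aromatic): 1 H each → 4
  1 × C (aromatic): no H
  1 × C: no H
  1 × N: 2 H
  1 × N (aromatic): no H
  1 × O: no H
  Total hydrogens = 6.
Molecular formula: C6H6N2O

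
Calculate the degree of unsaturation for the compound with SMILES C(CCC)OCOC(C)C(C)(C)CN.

Molecular formula from the SMILES: C11H25NO2.
DoU = (2C + 2 + N − H − X)/2 = (2·11 + 2 + 1 − 25 − 0)/2 = 0/2 = 0.
(Structurally: 0 ring(s) + 0 π bond(s) = 0.)

0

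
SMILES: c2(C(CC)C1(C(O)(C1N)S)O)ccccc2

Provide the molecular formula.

C12H17NO2S

Heavy atoms from the SMILES: 12 C, 1 N, 2 O, 1 S.
Implicit hydrogens by atom environment:
  5 × C (aromatic): 1 H each → 5
  2 × C: 1 H each → 2
  2 × C: no H
  2 × O: 1 H each → 2
  1 × C: 3 H
  1 × C: 2 H
  1 × C (aromatic): no H
  1 × N: 2 H
  1 × S: 1 H
  Total hydrogens = 17.
Molecular formula: C12H17NO2S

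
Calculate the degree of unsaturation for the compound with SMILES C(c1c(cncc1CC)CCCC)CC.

Molecular formula from the SMILES: C14H23N.
DoU = (2C + 2 + N − H − X)/2 = (2·14 + 2 + 1 − 23 − 0)/2 = 8/2 = 4.
(Structurally: 1 ring(s) + 3 π bond(s) = 4.)

4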